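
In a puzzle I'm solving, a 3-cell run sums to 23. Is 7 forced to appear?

The only way to make 23 from 3 distinct digits is {6,8,9}, which does not contain 7.

No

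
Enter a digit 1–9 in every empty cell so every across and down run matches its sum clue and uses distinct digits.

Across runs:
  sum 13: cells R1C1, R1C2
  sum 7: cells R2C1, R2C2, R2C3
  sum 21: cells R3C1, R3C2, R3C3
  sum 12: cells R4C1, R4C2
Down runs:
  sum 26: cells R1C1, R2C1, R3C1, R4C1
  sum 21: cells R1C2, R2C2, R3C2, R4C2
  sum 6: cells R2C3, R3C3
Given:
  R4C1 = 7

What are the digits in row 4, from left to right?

7 5

7 in 3 cells must be {1,2,4}.
R4C2 = 12 − 7 = 5 completes the 12 across.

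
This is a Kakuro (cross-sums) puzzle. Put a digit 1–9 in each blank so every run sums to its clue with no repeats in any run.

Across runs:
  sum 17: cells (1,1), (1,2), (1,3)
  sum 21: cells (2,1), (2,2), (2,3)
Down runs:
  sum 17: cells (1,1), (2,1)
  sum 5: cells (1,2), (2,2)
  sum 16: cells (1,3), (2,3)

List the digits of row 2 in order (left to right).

17 in 2 cells must be {8,9}; 16 in 2 cells must be {7,9}.
The 21 across and the 5 down share only 4, so (2,2) = 4.
Given what's placed, (2,3) must be 9 to fit the 21 across and 16 down.
(1,2) = 5 − 4 = 1 completes the 5 down.
(1,3) = 16 − 9 = 7 completes the 16 down.
(2,1) = 21 − 13 = 8 completes the 21 across.
(1,1) = 17 − 8 = 9 completes the 17 across.

8 4 9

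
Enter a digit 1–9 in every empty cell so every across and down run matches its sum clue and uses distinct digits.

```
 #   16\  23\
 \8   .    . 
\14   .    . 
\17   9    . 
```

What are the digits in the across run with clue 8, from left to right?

17 in 2 cells must be {8,9}; 23 in 3 cells must be {6,8,9}.
R1C2 = 6: only digit in both the 8-across and 23-down candidate sets.
R3C2 = 17 − 9 = 8 completes the 17 across.
R1C1 = 8 − 6 = 2 completes the 8 across.
R2C1 = 16 − 11 = 5 completes the 16 down.
R2C2 = 14 − 5 = 9 completes the 14 across.

2, 6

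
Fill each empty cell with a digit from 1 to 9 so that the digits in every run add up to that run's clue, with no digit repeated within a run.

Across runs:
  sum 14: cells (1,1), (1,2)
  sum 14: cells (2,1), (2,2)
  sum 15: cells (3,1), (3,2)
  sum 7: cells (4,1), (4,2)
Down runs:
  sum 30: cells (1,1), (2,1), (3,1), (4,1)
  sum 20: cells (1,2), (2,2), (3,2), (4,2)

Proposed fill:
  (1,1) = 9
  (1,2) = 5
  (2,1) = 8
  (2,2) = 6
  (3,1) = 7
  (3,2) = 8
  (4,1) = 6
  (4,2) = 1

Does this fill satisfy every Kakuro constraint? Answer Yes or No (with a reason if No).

Across: 9+5=14; 8+6=14; 7+8=15; 6+1=7. Down: 9+8+7+6=30; 5+6+8+1=20. No digit repeats within any run.

Yes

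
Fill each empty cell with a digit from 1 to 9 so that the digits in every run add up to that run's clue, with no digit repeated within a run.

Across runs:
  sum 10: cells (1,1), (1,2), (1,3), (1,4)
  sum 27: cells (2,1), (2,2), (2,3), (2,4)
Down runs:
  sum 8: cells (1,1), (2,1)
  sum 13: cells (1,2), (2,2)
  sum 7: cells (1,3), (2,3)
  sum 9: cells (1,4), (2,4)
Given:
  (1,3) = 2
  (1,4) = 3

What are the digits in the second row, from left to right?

7, 9, 5, 6

10 in 4 cells must be {1,2,3,4}.
Given what's placed, (1,1) must be 1 to fit the 10 across and 8 down.
(1,2) = 10 − 6 = 4 completes the 10 across.
(2,1) = 8 − 1 = 7 completes the 8 down.
(2,2) = 13 − 4 = 9 completes the 13 down.
(2,3) = 7 − 2 = 5 completes the 7 down.
(2,4) = 27 − 21 = 6 completes the 27 across.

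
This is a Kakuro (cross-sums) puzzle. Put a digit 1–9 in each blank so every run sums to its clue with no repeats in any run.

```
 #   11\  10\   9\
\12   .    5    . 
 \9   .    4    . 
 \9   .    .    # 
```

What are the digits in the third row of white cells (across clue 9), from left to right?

8 1

R3C2 = 10 − 9 = 1 completes the 10 down.
R3C1 = 9 − 1 = 8 completes the 9 across.
Given what's placed, R1C1 must be 1 to fit the 12 across and 11 down.
R1C3 = 12 − 6 = 6 completes the 12 across.
R2C1 = 11 − 9 = 2 completes the 11 down.
R2C3 = 9 − 6 = 3 completes the 9 across.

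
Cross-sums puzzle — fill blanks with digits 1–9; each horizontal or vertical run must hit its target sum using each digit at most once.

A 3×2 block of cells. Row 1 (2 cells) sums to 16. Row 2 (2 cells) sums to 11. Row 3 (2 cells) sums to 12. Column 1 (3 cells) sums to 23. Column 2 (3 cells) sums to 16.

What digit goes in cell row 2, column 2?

16 in 2 cells must be {7,9}; 23 in 3 cells must be {6,8,9}.
The 16 across and the 23 down share only 9, so (1,1) = 9.
(1,2) = 16 − 9 = 7 completes the 16 across.
Given what's placed, (3,1) must be 8 to fit the 12 across and 23 down.
(3,2) = 12 − 8 = 4 completes the 12 across.
(2,1) = 23 − 17 = 6 completes the 23 down.
(2,2) = 11 − 6 = 5 completes the 11 across.

5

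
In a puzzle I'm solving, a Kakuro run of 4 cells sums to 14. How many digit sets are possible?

4 distinct digits from 1–9 sum between 10 and 30.
Enumerating: {1,2,3,8}, {1,2,4,7}, {1,2,5,6}, {1,3,4,6}, {2,3,4,5}.

5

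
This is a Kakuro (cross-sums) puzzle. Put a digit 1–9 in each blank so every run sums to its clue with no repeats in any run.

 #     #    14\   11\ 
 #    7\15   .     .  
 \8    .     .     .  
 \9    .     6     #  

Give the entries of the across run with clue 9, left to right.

3, 6

R1C2 = 7: the only remaining digit allowed by both the 15 across and the 14 down.
R1C3 = 15 − 7 = 8 completes the 15 across.
R2C2 = 14 − 13 = 1 completes the 14 down.
R2C3 = 11 − 8 = 3 completes the 11 down.
R3C1 = 9 − 6 = 3 completes the 9 across.
R2C1 = 8 − 4 = 4 completes the 8 across.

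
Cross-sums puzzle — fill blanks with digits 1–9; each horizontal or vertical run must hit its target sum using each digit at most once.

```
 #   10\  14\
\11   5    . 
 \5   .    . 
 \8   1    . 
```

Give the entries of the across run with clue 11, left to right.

5 6

R1C2 = 11 − 5 = 6 completes the 11 across.
R2C1 = 10 − 6 = 4 completes the 10 down.
R2C2 = 5 − 4 = 1 completes the 5 across.
R3C2 = 8 − 1 = 7 completes the 8 across.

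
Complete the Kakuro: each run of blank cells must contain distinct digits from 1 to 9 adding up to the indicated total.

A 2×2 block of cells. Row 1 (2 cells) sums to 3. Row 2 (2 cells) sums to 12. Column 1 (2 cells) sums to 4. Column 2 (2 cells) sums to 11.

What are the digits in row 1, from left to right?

3 in 2 cells must be {1,2}; 4 in 2 cells must be {1,3}.
The 3 across and the 4 down share only 1, so (1,1) = 1.
(1,2) = 3 − 1 = 2 completes the 3 across.
(2,1) = 4 − 1 = 3 completes the 4 down.
(2,2) = 12 − 3 = 9 completes the 12 across.

1 2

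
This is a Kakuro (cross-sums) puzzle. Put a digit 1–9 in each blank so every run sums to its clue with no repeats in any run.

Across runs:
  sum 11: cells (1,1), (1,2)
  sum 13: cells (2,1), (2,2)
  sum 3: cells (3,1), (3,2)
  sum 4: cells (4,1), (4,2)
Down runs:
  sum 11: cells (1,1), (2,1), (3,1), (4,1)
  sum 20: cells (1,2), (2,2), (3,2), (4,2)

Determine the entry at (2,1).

3 in 2 cells must be {1,2}; 4 in 2 cells must be {1,3}; 11 in 4 cells must be {1,2,3,5}.
Only 5 fits (2,1) under both its across sum 13 and down sum 11.

5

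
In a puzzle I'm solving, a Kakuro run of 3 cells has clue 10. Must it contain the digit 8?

Counterexample: {1,2,7} sums to 10 without using 8.

No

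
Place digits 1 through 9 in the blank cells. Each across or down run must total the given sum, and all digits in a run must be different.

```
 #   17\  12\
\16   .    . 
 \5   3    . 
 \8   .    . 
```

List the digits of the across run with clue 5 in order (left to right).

16 in 2 cells must be {7,9}.
Given what's placed, R1C1 must be 9 to fit the 16 across and 17 down.
R1C2 = 16 − 9 = 7 completes the 16 across.
R2C2 = 5 − 3 = 2 completes the 5 across.
R3C1 = 17 − 12 = 5 completes the 17 down.
R3C2 = 8 − 5 = 3 completes the 8 across.

3, 2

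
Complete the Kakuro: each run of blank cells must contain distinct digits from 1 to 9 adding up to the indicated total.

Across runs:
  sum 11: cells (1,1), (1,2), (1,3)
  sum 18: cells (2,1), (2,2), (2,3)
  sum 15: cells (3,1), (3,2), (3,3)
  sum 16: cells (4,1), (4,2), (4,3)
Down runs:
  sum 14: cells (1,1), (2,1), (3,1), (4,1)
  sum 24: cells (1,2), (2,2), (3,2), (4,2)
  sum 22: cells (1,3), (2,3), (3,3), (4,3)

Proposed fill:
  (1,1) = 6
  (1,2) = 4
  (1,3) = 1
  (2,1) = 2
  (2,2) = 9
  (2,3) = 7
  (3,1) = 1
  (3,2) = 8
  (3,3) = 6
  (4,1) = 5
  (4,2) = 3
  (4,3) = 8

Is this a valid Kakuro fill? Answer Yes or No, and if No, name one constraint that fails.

Across: 6+4+1=11; 2+9+7=18; 1+8+6=15; 5+3+8=16. Down: 6+2+1+5=14; 4+9+8+3=24; 1+7+6+8=22. No digit repeats within any run.

Yes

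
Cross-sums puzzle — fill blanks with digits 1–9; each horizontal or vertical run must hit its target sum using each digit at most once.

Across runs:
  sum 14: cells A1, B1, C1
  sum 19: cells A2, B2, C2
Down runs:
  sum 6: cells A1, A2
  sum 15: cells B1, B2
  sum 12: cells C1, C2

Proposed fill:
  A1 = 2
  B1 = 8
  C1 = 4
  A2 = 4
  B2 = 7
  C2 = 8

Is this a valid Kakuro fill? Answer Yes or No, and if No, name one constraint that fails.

Yes

Across: 2+8+4=14; 4+7+8=19. Down: 2+4=6; 8+7=15; 4+8=12. No digit repeats within any run.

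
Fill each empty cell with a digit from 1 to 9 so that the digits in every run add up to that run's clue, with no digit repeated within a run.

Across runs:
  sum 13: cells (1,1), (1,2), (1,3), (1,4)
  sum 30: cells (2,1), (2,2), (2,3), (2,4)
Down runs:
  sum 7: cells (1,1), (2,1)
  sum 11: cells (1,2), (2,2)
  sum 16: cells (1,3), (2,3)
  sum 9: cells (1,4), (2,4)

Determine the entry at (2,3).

9

30 in 4 cells must be {6,7,8,9}; 16 in 2 cells must be {7,9}.
Only 7 fits (1,3) under both its across sum 13 and down sum 16.
The 30 across and the 7 down share only 6, so (2,1) = 6.
(2,3) = 16 − 7 = 9 completes the 16 down.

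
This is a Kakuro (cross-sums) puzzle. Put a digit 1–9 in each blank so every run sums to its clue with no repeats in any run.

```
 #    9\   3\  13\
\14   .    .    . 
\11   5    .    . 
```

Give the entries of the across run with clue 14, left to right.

3 in 2 cells must be {1,2}.
R1C1 = 9 − 5 = 4 completes the 9 down.
Given what's placed, R2C2 must be 2 to fit the 11 across and 3 down.
R2C3 = 11 − 7 = 4 completes the 11 across.
R1C2 = 3 − 2 = 1 completes the 3 down.
R1C3 = 14 − 5 = 9 completes the 14 across.

4 1 9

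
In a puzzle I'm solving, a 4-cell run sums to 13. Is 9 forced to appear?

No

Counterexample: {1,2,3,7} sums to 13 without using 9.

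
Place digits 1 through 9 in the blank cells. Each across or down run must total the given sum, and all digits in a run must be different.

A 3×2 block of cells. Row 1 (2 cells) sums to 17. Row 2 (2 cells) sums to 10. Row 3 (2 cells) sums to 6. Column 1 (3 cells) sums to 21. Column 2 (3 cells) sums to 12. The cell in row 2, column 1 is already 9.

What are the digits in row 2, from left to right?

9 1

17 in 2 cells must be {8,9}.
Given what's placed, (1,1) must be 8 to fit the 17 across and 21 down.
(1,2) = 17 − 8 = 9 completes the 17 across.
(2,2) = 10 − 9 = 1 completes the 10 across.
(3,1) = 21 − 17 = 4 completes the 21 down.
(3,2) = 6 − 4 = 2 completes the 6 across.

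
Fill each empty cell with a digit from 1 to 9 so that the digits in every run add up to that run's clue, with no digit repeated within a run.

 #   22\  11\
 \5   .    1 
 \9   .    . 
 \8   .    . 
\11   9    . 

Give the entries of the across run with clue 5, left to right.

11 in 4 cells must be {1,2,3,5}.
R1C1 = 5 − 1 = 4 completes the 5 across.
R4C2 = 11 − 9 = 2 completes the 11 across.
No cell is forced outright now. R2C2 can only be 3 or 5 (the digits allowed by both its 9 across and its 11 down). If R2C2 = 5: then R2C1 would have to be in {4} for the 9 across but in {1,2,3,6,7,8} for the 22 down — contradiction. So R2C2 = 3.
R2C1 = 9 − 3 = 6 completes the 9 across.
R3C1 = 22 − 19 = 3 completes the 22 down.
R3C2 = 8 − 3 = 5 completes the 8 across.

4 1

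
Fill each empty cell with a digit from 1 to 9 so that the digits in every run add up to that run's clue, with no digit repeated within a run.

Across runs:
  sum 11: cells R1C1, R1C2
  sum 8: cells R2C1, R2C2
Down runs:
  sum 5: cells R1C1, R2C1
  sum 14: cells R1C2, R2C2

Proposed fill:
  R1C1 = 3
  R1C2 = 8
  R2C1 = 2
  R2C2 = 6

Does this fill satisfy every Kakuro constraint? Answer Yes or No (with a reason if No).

Across: 3+8=11; 2+6=8. Down: 3+2=5; 8+6=14. No digit repeats within any run.

Yes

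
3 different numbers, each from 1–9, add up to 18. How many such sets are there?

7

3 distinct digits from 1–9 sum between 6 and 24.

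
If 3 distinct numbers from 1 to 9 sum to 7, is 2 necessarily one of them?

The only way to make 7 from 3 distinct digits is {1,2,4}, which contains 2.

Yes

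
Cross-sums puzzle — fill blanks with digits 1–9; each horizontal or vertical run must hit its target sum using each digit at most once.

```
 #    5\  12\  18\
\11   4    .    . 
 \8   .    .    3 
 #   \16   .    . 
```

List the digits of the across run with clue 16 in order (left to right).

7, 9

16 in 2 cells must be {7,9}.
Given what's placed, R1C3 must be 6 to fit the 11 across and 18 down.
R2C1 = 5 − 4 = 1 completes the 5 down.
R2C2 = 8 − 4 = 4 completes the 8 across.
Given what's placed, R3C2 must be 7 to fit the 16 across and 12 down.
R3C3 = 16 − 7 = 9 completes the 16 across.
R1C2 = 11 − 10 = 1 completes the 11 across.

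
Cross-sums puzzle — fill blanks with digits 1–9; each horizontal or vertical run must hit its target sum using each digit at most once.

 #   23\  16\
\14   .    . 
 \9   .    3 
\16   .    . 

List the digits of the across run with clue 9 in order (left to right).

16 in 2 cells must be {7,9}; 23 in 3 cells must be {6,8,9}.
R2C1 = 9 − 3 = 6 completes the 9 across.
Given what's placed, R3C1 must be 9 to fit the 16 across and 23 down.
R3C2 = 16 − 9 = 7 completes the 16 across.
R1C1 = 23 − 15 = 8 completes the 23 down.
R1C2 = 14 − 8 = 6 completes the 14 across.

6, 3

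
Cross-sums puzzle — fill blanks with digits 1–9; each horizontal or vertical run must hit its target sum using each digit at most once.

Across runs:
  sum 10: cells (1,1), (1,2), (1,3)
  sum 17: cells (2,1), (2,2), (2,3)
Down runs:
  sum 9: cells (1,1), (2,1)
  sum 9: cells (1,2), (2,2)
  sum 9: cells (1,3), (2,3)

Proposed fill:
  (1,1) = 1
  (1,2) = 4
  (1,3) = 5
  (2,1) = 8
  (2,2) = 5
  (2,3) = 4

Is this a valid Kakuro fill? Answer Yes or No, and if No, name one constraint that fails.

Yes

Across: 1+4+5=10; 8+5+4=17. Down: 1+8=9; 4+5=9; 5+4=9. No digit repeats within any run.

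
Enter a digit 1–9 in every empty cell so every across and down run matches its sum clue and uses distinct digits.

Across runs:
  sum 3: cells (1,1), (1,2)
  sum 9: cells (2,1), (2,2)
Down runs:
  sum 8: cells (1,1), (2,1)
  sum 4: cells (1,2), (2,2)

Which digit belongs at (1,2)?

3 in 2 cells must be {1,2}; 4 in 2 cells must be {1,3}.
The 3 across and the 4 down share only 1, so (1,2) = 1.
(2,2) = 4 − 1 = 3 completes the 4 down.
(1,1) = 3 − 1 = 2 completes the 3 across.
(2,1) = 9 − 3 = 6 completes the 9 across.

1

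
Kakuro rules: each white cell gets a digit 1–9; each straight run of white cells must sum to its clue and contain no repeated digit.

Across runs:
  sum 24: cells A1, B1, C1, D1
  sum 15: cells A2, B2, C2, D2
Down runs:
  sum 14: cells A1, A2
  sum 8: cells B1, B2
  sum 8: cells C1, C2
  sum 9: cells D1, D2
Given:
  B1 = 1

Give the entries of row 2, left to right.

Given what's placed, C1 must be 6 to fit the 24 across and 8 down.
D1 = 8: the only remaining digit allowed by both the 24 across and the 9 down.
B2 = 8 − 1 = 7 completes the 8 down.
C2 = 8 − 6 = 2 completes the 8 down.
D2 = 9 − 8 = 1 completes the 9 down.
A1 = 24 − 15 = 9 completes the 24 across.
A2 = 15 − 10 = 5 completes the 15 across.

5 7 2 1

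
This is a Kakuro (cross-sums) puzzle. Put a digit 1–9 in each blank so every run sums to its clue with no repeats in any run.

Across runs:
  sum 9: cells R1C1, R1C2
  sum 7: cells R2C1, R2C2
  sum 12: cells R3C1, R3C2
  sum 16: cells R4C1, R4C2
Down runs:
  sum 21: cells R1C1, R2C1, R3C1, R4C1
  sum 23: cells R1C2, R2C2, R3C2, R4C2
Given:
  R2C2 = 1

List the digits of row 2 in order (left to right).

16 in 2 cells must be {7,9}.
R2C1 = 7 − 1 = 6 completes the 7 across.
Nothing is forced directly, so branch on R4C1, whose candidates are 7 or 9. If R4C1 = 9: that forces R4C2 = 7, R1C2 = 6, R3C2 = 9, after which R1C1 would have to be in {3} for the 9 across but in {1,2,4,5} for the 21 down — contradiction. So R4C1 = 7.
R4C2 = 16 − 7 = 9 completes the 16 across.
No cell is forced outright now. R1C1 can only be 3 or 5 (the digits allowed by both its 9 across and its 21 down). If R1C1 = 5: then R1C2 would have to be in {4} for the 9 across but in {5,6,7,8} for the 23 down — contradiction. So R1C1 = 3.
R1C2 = 9 − 3 = 6 completes the 9 across.
R3C1 = 21 − 16 = 5 completes the 21 down.
R3C2 = 12 − 5 = 7 completes the 12 across.

6 1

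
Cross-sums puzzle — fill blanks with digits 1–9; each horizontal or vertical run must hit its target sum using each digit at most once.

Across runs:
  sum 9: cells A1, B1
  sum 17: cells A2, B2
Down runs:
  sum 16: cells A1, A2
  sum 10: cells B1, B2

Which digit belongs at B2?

17 in 2 cells must be {8,9}; 16 in 2 cells must be {7,9}.
The 9 across and the 16 down share only 7, so A1 = 7.
B1 = 9 − 7 = 2 completes the 9 across.
A2 = 16 − 7 = 9 completes the 16 down.
B2 = 17 − 9 = 8 completes the 17 across.

8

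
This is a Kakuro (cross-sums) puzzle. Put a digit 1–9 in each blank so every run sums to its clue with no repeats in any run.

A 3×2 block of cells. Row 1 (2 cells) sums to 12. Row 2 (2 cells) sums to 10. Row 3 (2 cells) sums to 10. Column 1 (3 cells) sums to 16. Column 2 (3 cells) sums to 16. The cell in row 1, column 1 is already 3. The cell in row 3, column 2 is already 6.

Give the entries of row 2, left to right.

9 1

(1,2) = 12 − 3 = 9 completes the 12 across.
(2,2) = 16 − 15 = 1 completes the 16 down.
(3,1) = 10 − 6 = 4 completes the 10 across.
(2,1) = 10 − 1 = 9 completes the 10 across.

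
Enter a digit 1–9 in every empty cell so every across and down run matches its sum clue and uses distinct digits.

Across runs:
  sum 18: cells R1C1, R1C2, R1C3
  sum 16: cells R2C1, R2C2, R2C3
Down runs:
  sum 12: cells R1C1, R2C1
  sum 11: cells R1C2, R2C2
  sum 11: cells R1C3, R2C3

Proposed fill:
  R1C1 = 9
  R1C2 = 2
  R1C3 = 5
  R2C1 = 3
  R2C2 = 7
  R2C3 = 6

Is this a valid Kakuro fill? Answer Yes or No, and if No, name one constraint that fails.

No — the across run R1C1–R1C3 sums to 16, not 18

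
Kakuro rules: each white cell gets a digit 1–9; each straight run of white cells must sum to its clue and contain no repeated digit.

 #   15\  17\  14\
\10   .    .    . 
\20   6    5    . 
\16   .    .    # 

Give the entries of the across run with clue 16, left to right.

7 9

16 in 2 cells must be {7,9}.
R2C3 = 20 − 11 = 9 completes the 20 across.
Given what's placed, R3C1 must be 7 to fit the 16 across and 15 down.
R3C2 = 16 − 7 = 9 completes the 16 across.
R1C1 = 15 − 13 = 2 completes the 15 down.
R1C2 = 17 − 14 = 3 completes the 17 down.
R1C3 = 10 − 5 = 5 completes the 10 across.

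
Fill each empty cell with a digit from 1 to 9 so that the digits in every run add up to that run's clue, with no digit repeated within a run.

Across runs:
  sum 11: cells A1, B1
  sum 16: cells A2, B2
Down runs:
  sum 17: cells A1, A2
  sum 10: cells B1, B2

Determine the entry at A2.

16 in 2 cells must be {7,9}; 17 in 2 cells must be {8,9}.
The 16 across and the 17 down share only 9, so A2 = 9.
B2 = 16 − 9 = 7 completes the 16 across.
A1 = 17 − 9 = 8 completes the 17 down.
B1 = 11 − 8 = 3 completes the 11 across.

9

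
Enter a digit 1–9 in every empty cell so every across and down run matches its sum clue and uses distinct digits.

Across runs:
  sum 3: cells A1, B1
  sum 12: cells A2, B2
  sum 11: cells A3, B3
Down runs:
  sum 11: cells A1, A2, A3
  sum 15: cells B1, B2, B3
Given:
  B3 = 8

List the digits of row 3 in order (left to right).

3 8

3 in 2 cells must be {1,2}.
A3 = 11 − 8 = 3 completes the 11 across.
Given what's placed, A2 must be 7 to fit the 12 across and 11 down.
B2 = 12 − 7 = 5 completes the 12 across.
A1 = 11 − 10 = 1 completes the 11 down.
B1 = 3 − 1 = 2 completes the 3 across.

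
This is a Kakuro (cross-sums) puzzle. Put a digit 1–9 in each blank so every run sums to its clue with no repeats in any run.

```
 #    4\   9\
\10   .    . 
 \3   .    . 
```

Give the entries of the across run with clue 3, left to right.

3 in 2 cells must be {1,2}; 4 in 2 cells must be {1,3}.
The 3 across and the 4 down share only 1, so R2C1 = 1.
R2C2 = 3 − 1 = 2 completes the 3 across.
R1C1 = 4 − 1 = 3 completes the 4 down.
R1C2 = 10 − 3 = 7 completes the 10 across.

1 2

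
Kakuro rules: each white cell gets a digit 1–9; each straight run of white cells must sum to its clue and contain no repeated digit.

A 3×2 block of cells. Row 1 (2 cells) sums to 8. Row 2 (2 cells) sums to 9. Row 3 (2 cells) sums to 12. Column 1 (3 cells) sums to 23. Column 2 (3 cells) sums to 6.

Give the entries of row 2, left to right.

8 1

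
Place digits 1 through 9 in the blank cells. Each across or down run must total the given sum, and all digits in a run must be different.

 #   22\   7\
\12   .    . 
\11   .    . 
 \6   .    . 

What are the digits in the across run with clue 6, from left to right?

5 1

7 in 3 cells must be {1,2,4}.
The 12 across and the 7 down share only 4, so R1C2 = 4.
Given what's placed, R2C2 must be 2 to fit the 11 across and 7 down.
R3C1 = 5: only digit in both the 6-across and 22-down candidate sets.
R3C2 = 6 − 5 = 1 completes the 6 across.
R1C1 = 12 − 4 = 8 completes the 12 across.
R2C1 = 11 − 2 = 9 completes the 11 across.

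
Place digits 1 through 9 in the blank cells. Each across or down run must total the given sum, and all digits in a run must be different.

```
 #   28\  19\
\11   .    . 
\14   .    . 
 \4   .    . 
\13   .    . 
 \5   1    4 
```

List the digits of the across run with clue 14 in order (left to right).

9 5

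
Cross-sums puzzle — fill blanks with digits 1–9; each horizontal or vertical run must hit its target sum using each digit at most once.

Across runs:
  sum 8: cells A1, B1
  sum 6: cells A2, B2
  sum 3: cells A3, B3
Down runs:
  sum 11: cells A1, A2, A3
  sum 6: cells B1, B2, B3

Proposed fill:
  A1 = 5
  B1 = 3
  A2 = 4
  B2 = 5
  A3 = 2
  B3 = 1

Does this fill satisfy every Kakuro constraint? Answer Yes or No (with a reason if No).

No — the down run B1–B3 sums to 9, not 6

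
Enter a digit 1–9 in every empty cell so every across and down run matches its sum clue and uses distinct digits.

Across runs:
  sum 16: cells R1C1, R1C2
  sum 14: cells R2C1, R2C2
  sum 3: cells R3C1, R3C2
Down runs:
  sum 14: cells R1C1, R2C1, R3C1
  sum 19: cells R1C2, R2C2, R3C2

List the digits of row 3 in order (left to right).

1 2

16 in 2 cells must be {7,9}; 3 in 2 cells must be {1,2}.
The 3 across and the 19 down share only 2, so R3C2 = 2.
Given what's placed, R1C2 must be 9 to fit the 16 across and 19 down.
R2C2 = 19 − 11 = 8 completes the 19 down.
R3C1 = 3 − 2 = 1 completes the 3 across.
R1C1 = 16 − 9 = 7 completes the 16 across.
R2C1 = 14 − 8 = 6 completes the 14 across.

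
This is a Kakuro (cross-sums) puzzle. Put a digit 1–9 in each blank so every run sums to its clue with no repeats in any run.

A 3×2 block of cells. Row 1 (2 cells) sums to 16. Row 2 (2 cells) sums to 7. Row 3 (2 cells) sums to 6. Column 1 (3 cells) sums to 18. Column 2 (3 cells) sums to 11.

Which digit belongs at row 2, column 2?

16 in 2 cells must be {7,9}.
The 16 across and the 11 down share only 7, so (1,2) = 7.
Given what's placed, (3,2) must be 1 to fit the 6 across and 11 down.
(1,1) = 16 − 7 = 9 completes the 16 across.
(2,2) = 11 − 8 = 3 completes the 11 down.
(3,1) = 6 − 1 = 5 completes the 6 across.
(2,1) = 7 − 3 = 4 completes the 7 across.

3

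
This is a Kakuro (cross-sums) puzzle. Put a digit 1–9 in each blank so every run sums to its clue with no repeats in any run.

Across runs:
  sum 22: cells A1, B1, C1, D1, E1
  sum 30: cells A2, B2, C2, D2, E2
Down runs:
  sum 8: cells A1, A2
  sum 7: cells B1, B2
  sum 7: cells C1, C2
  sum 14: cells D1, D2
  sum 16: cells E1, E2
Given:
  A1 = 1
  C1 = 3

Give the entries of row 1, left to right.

1 5 3 6 7

16 in 2 cells must be {7,9}.
A2 = 8 − 1 = 7 completes the 8 down.
C2 = 7 − 3 = 4 completes the 7 down.
E2 = 9: the only remaining digit allowed by both the 30 across and the 16 down.
E1 = 16 − 9 = 7 completes the 16 down.
Given what's placed, B2 must be 2 to fit the 30 across and 7 down.
D2 = 30 − 22 = 8 completes the 30 across.
B1 = 7 − 2 = 5 completes the 7 down.
D1 = 22 − 16 = 6 completes the 22 across.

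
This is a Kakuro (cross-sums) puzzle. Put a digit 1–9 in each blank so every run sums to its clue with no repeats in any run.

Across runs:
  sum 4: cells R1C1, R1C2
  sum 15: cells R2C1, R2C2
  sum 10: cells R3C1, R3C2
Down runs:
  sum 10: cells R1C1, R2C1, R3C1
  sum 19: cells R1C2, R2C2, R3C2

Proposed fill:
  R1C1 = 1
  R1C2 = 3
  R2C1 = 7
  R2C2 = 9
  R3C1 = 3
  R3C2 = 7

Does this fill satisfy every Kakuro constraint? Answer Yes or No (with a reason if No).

No — the across run R2C1–R2C2 sums to 16, not 15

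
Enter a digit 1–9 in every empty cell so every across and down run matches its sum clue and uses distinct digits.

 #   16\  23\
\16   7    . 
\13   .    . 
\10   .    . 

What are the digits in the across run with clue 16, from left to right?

16 in 2 cells must be {7,9}; 23 in 3 cells must be {6,8,9}.
R1C2 = 16 − 7 = 9 completes the 16 across.
Nothing is forced directly, so branch on R2C2, whose candidates are 6 or 8. If R2C2 = 6: then R2C1 would have to be in {7} for the 13 across but in {1,3,4,5,6,8} for the 16 down — contradiction. So R2C2 = 8.
R2C1 = 13 − 8 = 5 completes the 13 across.
R3C1 = 16 − 12 = 4 completes the 16 down.
R3C2 = 10 − 4 = 6 completes the 10 across.

7, 9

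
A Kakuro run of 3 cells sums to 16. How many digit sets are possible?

8

3 distinct digits from 1–9 sum between 6 and 24.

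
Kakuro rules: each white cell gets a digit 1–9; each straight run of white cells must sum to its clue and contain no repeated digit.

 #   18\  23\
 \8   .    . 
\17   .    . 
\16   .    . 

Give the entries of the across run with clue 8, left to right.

17 in 2 cells must be {8,9}; 16 in 2 cells must be {7,9}; 23 in 3 cells must be {6,8,9}.
The 8 across and the 23 down share only 6, so R1C2 = 6.
Given what's placed, R3C2 must be 9 to fit the 16 across and 23 down.
R1C1 = 8 − 6 = 2 completes the 8 across.
R2C1 = 9: the only remaining digit allowed by both the 17 across and the 18 down.
R2C2 = 17 − 9 = 8 completes the 17 across.
R3C1 = 16 − 9 = 7 completes the 16 across.

2 6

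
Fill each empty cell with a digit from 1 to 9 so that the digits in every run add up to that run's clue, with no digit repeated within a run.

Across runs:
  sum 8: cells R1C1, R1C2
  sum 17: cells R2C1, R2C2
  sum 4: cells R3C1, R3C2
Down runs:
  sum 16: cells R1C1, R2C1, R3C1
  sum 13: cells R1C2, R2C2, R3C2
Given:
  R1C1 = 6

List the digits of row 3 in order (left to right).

17 in 2 cells must be {8,9}; 4 in 2 cells must be {1,3}.
R1C2 = 8 − 6 = 2 completes the 8 across.
R2C2 = 8: the only remaining digit allowed by both the 17 across and the 13 down.
R3C2 = 13 − 10 = 3 completes the 13 down.
R2C1 = 17 − 8 = 9 completes the 17 across.
R3C1 = 4 − 3 = 1 completes the 4 across.

1 3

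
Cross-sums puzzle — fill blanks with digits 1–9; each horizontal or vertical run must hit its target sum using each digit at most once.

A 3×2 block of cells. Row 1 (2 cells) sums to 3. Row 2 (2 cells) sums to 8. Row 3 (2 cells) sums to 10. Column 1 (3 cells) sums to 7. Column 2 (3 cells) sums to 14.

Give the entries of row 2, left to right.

1 7

3 in 2 cells must be {1,2}; 7 in 3 cells must be {1,2,4}.
Nothing is forced directly, so branch on (1,1), whose candidates are 1 or 2. If (1,1) = 1: that forces (1,2) = 2, (2,1) = 2, after which (2,2) would have to be in {6} for the 8 across but in {3,4,5,7,8,9} for the 14 down — contradiction. So (1,1) = 2.
(1,2) = 3 − 2 = 1 completes the 3 across.
Given what's placed, (2,1) must be 1 to fit the 8 across and 7 down.
(2,2) = 8 − 1 = 7 completes the 8 across.
(3,1) = 7 − 3 = 4 completes the 7 down.
(3,2) = 10 − 4 = 6 completes the 10 across.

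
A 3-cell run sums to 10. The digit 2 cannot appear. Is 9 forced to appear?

Counterexample: {1,3,6} sums to 10 under that restriction without using 9.

No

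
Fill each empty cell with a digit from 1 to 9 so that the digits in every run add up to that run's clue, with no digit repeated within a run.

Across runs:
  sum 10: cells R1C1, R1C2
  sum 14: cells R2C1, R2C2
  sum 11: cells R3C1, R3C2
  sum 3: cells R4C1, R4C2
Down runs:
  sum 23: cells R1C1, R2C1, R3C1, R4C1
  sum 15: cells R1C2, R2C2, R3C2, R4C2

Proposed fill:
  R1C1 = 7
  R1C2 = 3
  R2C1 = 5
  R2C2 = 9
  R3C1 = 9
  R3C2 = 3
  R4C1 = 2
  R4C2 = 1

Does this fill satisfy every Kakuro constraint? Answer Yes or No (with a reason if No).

No — the down run R1C2–R4C2 sums to 16, not 15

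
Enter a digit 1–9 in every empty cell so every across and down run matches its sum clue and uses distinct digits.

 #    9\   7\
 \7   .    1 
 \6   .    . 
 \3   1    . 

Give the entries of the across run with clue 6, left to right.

2 4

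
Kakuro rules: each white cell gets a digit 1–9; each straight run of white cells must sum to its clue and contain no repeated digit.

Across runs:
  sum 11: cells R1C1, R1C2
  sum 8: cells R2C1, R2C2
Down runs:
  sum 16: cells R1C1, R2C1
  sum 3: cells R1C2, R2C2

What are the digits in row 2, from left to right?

16 in 2 cells must be {7,9}; 3 in 2 cells must be {1,2}.
The 11 across and the 3 down share only 2, so R1C2 = 2.
The 8 across and the 16 down share only 7, so R2C1 = 7.
R2C2 = 8 − 7 = 1 completes the 8 across.
R1C1 = 11 − 2 = 9 completes the 11 across.

7 1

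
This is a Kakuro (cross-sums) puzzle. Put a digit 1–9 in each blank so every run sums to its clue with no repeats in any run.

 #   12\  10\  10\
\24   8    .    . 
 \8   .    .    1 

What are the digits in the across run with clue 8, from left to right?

4 3 1

24 in 3 cells must be {7,8,9}.
R1C3 = 10 − 1 = 9 completes the 10 down.
R2C1 = 12 − 8 = 4 completes the 12 down.
R2C2 = 8 − 5 = 3 completes the 8 across.
R1C2 = 24 − 17 = 7 completes the 24 across.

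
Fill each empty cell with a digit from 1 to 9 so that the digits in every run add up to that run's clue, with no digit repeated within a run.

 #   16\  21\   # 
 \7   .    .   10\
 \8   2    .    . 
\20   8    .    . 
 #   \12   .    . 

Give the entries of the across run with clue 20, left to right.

8 7 5

R1C1 = 16 − 10 = 6 completes the 16 down.
R1C2 = 7 − 6 = 1 completes the 7 across.
R2C2 = 5: the only remaining digit allowed by both the 8 across and the 21 down.
R2C3 = 8 − 7 = 1 completes the 8 across.
No cell is forced outright now. R3C2 can only be 7 or 9 (the digits allowed by both its 20 across and its 21 down). If R3C2 = 9: that forces R3C3 = 3, after which R4C2 would have to be in {3,4,5,7,8,9} for the 12 across but in {6} for the 21 down — contradiction. So R3C2 = 7.
R3C3 = 20 − 15 = 5 completes the 20 across.
R4C2 = 21 − 13 = 8 completes the 21 down.
R4C3 = 12 − 8 = 4 completes the 12 across.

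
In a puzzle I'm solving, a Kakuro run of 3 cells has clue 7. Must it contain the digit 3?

No

The only way to make 7 from 3 distinct digits is {1,2,4}, which does not contain 3.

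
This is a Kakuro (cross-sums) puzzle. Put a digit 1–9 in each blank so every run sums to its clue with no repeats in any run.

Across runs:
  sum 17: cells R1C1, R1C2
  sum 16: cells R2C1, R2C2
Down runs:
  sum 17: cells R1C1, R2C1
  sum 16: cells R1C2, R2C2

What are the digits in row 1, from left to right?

8 9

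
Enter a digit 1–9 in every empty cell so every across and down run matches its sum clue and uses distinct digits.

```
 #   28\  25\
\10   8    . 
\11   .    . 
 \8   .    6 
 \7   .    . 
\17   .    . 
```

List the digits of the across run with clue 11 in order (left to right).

6, 5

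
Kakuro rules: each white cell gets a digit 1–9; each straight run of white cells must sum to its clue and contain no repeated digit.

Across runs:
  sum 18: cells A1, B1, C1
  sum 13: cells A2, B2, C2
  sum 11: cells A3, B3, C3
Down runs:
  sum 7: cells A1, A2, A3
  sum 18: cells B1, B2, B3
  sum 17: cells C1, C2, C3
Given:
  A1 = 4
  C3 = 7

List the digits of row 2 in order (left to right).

7 in 3 cells must be {1,2,4}.
Given what's placed, A3 must be 1 to fit the 11 across and 7 down.
B3 = 11 − 8 = 3 completes the 11 across.
A2 = 7 − 5 = 2 completes the 7 down.
Nothing is forced directly, so branch on C2, whose candidates are 4 or 6 or 8. If C2 = 6: then C1 would have to be in {5,6,8,9} for the 18 across but in {4} for the 17 down — contradiction. If C2 = 8: then C1 would have to be in {5,6,8,9} for the 18 across but in {2} for the 17 down — contradiction. So C2 = 4.
C1 = 17 − 11 = 6 completes the 17 down.
B2 = 13 − 6 = 7 completes the 13 across.
B1 = 18 − 10 = 8 completes the 18 across.

2 7 4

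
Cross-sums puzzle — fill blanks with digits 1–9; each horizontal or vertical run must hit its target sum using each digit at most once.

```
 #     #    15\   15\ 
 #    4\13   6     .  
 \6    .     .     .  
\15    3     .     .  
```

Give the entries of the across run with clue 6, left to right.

1 2 3

6 in 3 cells must be {1,2,3}; 4 in 2 cells must be {1,3}.
R1C3 = 13 − 6 = 7 completes the 13 across.
R2C1 = 4 − 3 = 1 completes the 4 down.
R2C2 = 2: the only remaining digit allowed by both the 6 across and the 15 down.
R2C3 = 6 − 3 = 3 completes the 6 across.
R3C2 = 15 − 8 = 7 completes the 15 down.
R3C3 = 15 − 10 = 5 completes the 15 across.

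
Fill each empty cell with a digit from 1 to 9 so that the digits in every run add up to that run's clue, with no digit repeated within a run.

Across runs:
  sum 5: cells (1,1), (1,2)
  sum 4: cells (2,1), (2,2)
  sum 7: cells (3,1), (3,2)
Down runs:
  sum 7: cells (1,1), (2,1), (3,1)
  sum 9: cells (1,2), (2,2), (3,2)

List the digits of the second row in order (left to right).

1 3

4 in 2 cells must be {1,3}; 7 in 3 cells must be {1,2,4}.
The 4 across and the 7 down share only 1, so (2,1) = 1.
(2,2) = 4 − 1 = 3 completes the 4 across.
Nothing is forced directly, so branch on (1,1), whose candidates are 2 or 4. If (1,1) = 2: then (1,2) would have to be in {3} for the 5 across but in {1,2,4,5} for the 9 down — contradiction. So (1,1) = 4.
(1,2) = 5 − 4 = 1 completes the 5 across.
(3,1) = 7 − 5 = 2 completes the 7 down.
(3,2) = 7 − 2 = 5 completes the 7 across.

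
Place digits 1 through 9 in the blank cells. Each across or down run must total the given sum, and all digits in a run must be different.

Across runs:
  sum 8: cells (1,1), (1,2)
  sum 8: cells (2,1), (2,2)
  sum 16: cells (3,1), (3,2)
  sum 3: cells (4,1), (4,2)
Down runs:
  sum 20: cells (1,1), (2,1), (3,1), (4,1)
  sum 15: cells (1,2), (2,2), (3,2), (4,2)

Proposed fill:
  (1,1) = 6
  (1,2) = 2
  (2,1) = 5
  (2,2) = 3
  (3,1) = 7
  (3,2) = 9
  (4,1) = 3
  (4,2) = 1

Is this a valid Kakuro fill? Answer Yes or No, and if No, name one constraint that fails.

No — the down run (1,1)–(4,1) sums to 21, not 20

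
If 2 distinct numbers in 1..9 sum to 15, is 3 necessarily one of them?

No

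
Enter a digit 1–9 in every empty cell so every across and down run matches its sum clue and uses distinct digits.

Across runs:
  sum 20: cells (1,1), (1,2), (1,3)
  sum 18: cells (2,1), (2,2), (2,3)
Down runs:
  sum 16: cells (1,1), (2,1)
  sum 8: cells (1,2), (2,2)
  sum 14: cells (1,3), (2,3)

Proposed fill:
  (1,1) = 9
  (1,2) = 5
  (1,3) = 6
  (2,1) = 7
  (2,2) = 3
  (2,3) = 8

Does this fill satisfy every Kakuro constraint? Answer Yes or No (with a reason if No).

Across: 9+5+6=20; 7+3+8=18. Down: 9+7=16; 5+3=8; 6+8=14. No digit repeats within any run.

Yes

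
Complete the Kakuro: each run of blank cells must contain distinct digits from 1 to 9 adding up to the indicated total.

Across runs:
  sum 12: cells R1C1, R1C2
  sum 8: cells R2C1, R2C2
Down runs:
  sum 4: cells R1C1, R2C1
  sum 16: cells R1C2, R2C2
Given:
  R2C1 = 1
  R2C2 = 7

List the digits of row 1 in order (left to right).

3, 9

4 in 2 cells must be {1,3}; 16 in 2 cells must be {7,9}.
R1C1 = 4 − 1 = 3 completes the 4 down.
R1C2 = 12 − 3 = 9 completes the 12 across.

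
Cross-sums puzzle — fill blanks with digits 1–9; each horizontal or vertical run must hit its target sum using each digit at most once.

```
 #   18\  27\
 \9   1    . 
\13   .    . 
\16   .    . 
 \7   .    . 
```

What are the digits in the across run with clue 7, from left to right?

16 in 2 cells must be {7,9}.
R1C2 = 9 − 1 = 8 completes the 9 across.
No cell is forced outright now. R3C1 can only be 7 or 9 (the digits allowed by both its 16 across and its 18 down). If R3C1 = 9: that forces R3C2 = 7, R4C2 = 3, R2C2 = 9, after which R4C1 would have to be in {4} for the 7 across but in {2,3,5,6} for the 18 down — contradiction. So R3C1 = 7.
R3C2 = 16 − 7 = 9 completes the 16 across.
No cell is forced outright now. R2C1 can only be 4 or 6 or 8 (the digits allowed by both its 13 across and its 18 down). If R2C1 = 4: then R2C2 would have to be in {9} for the 13 across but in {3,4,6,7} for the 27 down — contradiction. If R2C1 = 8: then R2C2 would have to be in {5} for the 13 across but in {3,4,6,7} for the 27 down — contradiction. So R2C1 = 6.
R2C2 = 13 − 6 = 7 completes the 13 across.
R4C1 = 18 − 14 = 4 completes the 18 down.
R4C2 = 7 − 4 = 3 completes the 7 across.

4, 3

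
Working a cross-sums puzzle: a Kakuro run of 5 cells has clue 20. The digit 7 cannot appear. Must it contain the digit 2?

Every partition of 20 into 5 distinct digits under that restriction includes 2: {1,2,3,5,9}, {1,2,3,6,8}, {1,2,4,5,8}, {2,3,4,5,6}.

Yes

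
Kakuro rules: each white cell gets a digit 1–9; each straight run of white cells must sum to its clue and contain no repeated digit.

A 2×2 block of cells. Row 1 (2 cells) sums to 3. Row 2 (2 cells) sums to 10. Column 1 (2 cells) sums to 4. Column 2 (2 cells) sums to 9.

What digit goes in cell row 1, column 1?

1

3 in 2 cells must be {1,2}; 4 in 2 cells must be {1,3}.
The 3 across and the 4 down share only 1, so (1,1) = 1.
(1,2) = 3 − 1 = 2 completes the 3 across.
(2,1) = 4 − 1 = 3 completes the 4 down.
(2,2) = 10 − 3 = 7 completes the 10 across.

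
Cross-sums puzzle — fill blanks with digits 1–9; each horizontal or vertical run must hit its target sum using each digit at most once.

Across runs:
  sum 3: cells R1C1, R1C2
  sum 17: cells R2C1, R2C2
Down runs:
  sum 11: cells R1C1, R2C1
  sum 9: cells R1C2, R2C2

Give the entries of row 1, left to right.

2 1

3 in 2 cells must be {1,2}; 17 in 2 cells must be {8,9}.
The 3 across and the 11 down share only 2, so R1C1 = 2.
R1C2 = 3 − 2 = 1 completes the 3 across.
R2C1 = 11 − 2 = 9 completes the 11 down.
R2C2 = 17 − 9 = 8 completes the 17 across.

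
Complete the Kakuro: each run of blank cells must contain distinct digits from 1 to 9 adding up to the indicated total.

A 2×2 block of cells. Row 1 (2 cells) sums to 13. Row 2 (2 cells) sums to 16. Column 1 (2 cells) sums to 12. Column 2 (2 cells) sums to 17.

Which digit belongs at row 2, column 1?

16 in 2 cells must be {7,9}; 17 in 2 cells must be {8,9}.
The 16 across and the 17 down share only 9, so (2,2) = 9.
(1,2) = 17 − 9 = 8 completes the 17 down.
(2,1) = 16 − 9 = 7 completes the 16 across.
(1,1) = 13 − 8 = 5 completes the 13 across.

7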